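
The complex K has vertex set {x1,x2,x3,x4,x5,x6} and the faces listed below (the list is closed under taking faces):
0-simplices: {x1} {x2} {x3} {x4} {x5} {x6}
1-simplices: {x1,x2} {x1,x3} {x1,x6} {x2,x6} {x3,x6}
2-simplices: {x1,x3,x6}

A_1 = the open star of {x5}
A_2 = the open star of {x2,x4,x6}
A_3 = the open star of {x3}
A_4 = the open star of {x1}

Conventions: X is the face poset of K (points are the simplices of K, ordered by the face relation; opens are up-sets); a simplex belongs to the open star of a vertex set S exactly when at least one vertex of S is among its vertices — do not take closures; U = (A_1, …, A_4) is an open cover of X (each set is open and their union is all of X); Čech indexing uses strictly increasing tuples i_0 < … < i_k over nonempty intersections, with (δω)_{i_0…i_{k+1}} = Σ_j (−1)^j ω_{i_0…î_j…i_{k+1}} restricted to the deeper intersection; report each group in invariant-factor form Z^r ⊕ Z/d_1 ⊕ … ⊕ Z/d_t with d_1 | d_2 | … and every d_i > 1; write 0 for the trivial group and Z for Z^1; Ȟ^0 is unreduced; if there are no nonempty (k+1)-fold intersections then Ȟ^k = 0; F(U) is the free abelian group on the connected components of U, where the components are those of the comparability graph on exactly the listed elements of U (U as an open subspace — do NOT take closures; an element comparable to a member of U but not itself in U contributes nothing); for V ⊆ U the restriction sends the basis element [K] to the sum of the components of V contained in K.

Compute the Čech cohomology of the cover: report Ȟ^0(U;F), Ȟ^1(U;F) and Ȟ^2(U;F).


Ȟ^0 ≅ Z^3, Ȟ^1 ≅ Z and Ȟ^2 ≅ 0

nonempty intersections:
  A1={{x5}} A2={{x2},{x4},{x6},{x1,x2},{x1,x6},{x2,x6},{x3,x6},{x1,x3,x6}} A3={{x3},{x1,x3},{x3,x6},{x1,x3,x6}} A4={{x1},{x1,x2},{x1,x3},{x1,x6},{x1,x3,x6}}
  A23={{x3,x6},{x1,x3,x6}} A24={{x1,x2},{x1,x6},{x1,x3,x6}} A34={{x1,x3},{x1,x3,x6}}
  A234={{x1,x3,x6}}
components per intersection:
  A1: {{x5}}
  A2: {{x2},{x6},{x1,x2},{x1,x6},{x2,x6},{x3,x6},{x1,x3,x6}} {{x4}}
  A3: {{x3},{x1,x3},{x3,x6},{x1,x3,x6}}
  A4: {{x1},{x1,x2},{x1,x3},{x1,x6},{x1,x3,x6}}
  A23: {{x3,x6},{x1,x3,x6}}
  A24: {{x1,x2}} {{x1,x6},{x1,x3,x6}}
  A34: {{x1,x3},{x1,x3,x6}}
  A234: {{x1,x3,x6}}
C dims 5,4,1; δ0: rk 2, SNF 1^2; δ1: rk 1, SNF 1^1
Ȟ^0: (5−2)−0=3 ⇒ Z^3
Ȟ^1: (4−1)−2=1 ⇒ Z
Ȟ^2: (1−0)−1=0 ⇒ 0


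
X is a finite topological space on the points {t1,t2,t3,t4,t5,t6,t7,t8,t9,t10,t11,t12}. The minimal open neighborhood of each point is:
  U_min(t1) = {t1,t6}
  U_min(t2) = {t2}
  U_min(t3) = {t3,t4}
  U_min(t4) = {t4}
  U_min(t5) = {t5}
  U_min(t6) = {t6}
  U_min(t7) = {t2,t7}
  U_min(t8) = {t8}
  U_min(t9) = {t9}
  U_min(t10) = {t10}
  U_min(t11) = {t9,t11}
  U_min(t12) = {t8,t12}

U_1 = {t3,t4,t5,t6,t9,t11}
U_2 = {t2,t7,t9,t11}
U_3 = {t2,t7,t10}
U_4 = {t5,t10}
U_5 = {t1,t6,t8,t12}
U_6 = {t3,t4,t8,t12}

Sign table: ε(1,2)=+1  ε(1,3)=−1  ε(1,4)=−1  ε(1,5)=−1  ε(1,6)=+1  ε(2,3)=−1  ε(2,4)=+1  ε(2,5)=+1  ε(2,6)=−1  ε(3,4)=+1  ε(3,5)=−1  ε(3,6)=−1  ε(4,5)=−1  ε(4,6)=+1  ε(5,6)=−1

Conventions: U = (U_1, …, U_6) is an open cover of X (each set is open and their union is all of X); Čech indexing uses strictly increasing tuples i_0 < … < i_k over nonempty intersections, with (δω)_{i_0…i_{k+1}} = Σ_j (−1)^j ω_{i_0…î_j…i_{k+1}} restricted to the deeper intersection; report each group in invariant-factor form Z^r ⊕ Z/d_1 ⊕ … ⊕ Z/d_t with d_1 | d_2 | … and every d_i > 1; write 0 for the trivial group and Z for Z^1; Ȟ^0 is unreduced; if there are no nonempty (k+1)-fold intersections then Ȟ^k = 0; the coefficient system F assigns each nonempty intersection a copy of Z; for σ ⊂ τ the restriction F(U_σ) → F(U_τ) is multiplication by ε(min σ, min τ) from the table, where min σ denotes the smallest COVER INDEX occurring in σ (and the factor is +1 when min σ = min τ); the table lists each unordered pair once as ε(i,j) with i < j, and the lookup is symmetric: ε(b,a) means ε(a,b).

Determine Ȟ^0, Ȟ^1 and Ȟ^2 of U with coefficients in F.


nerve simplices:
  U12={t9,t11} U14={t5} U15={t6} U16={t3,t4} U23={t2,t7} U34={t10} U56={t8,t12}
C dims 6,7; δ0: rk 5, SNF 1^5
degree 0: 6−5−0 = 1 → Ȟ^0 ≅ Z
degree 1: 7−0−5 = 2 → Ȟ^1 ≅ Z^2
degree 2: 0−0−0 = 0 → Ȟ^2 ≅ 0

Ȟ^0 ≅ Z, Ȟ^1 ≅ Z^2, Ȟ^2 ≅ 0


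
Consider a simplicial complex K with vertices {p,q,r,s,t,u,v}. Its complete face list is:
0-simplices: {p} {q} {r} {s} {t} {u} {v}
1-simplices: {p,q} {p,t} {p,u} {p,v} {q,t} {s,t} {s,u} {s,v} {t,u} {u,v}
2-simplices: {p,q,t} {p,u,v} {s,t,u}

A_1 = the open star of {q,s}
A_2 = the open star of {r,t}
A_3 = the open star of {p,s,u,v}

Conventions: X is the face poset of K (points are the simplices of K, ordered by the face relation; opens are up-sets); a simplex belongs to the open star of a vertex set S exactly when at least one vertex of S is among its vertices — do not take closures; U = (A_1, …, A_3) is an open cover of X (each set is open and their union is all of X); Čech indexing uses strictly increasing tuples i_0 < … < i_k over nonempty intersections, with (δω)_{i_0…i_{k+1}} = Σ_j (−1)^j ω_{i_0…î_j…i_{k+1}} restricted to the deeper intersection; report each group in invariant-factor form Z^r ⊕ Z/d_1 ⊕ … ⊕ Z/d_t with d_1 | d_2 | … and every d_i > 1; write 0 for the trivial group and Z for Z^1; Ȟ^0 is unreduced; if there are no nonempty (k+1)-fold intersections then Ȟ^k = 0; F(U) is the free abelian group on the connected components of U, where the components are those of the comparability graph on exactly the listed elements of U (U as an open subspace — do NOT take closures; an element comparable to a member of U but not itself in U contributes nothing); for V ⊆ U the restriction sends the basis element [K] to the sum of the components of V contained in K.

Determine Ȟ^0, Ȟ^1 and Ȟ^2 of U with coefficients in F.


nonempty intersections:
  A1={{q},{s},{p,q},{q,t},{s,t},{s,u},{s,v},{p,q,t},{s,t,u}} A2={{r},{t},{p,t},{q,t},{s,t},{t,u},{p,q,t},{s,t,u}} A3={{p},{s},{u},{v},{p,q},{p,t},{p,u},{p,v},{s,t},{s,u},{s,v},{t,u},{u,v},{p,q,t},{p,u,v},{s,t,u}}
  A12={{q,t},{s,t},{p,q,t},{s,t,u}} A13={{s},{p,q},{s,t},{s,u},{s,v},{p,q,t},{s,t,u}} A23={{p,t},{s,t},{t,u},{p,q,t},{s,t,u}}
  A123={{s,t},{p,q,t},{s,t,u}}
components per intersection:
  A1: {{q},{p,q},{q,t},{p,q,t}} {{s},{s,t},{s,u},{s,v},{s,t,u}}
  A2: {{r}} {{t},{p,t},{q,t},{s,t},{t,u},{p,q,t},{s,t,u}}
  A3: {{p},{s},{u},{v},{p,q},{p,t},{p,u},{p,v},{s,t},{s,u},{s,v},{t,u},{u,v},{p,q,t},{p,u,v},{s,t,u}}
  A12: {{q,t},{p,q,t}} {{s,t},{s,t,u}}
  A13: {{s},{s,t},{s,u},{s,v},{s,t,u}} {{p,q},{p,q,t}}
  A23: {{p,t},{p,q,t}} {{s,t},{t,u},{s,t,u}}
  A123: {{s,t},{s,t,u}} {{p,q,t}}
C dims 5,6,2; δ0: rk 3, SNF 1^3; δ1: rk 2, SNF 1^2
Ȟ^0: (5−3)−0=2 ⇒ Z^2
Ȟ^1: (6−2)−3=1 ⇒ Z
Ȟ^2: (2−0)−2=0 ⇒ 0

Ȟ^0 ≅ Z^2, Ȟ^1 ≅ Z, Ȟ^2 ≅ 0


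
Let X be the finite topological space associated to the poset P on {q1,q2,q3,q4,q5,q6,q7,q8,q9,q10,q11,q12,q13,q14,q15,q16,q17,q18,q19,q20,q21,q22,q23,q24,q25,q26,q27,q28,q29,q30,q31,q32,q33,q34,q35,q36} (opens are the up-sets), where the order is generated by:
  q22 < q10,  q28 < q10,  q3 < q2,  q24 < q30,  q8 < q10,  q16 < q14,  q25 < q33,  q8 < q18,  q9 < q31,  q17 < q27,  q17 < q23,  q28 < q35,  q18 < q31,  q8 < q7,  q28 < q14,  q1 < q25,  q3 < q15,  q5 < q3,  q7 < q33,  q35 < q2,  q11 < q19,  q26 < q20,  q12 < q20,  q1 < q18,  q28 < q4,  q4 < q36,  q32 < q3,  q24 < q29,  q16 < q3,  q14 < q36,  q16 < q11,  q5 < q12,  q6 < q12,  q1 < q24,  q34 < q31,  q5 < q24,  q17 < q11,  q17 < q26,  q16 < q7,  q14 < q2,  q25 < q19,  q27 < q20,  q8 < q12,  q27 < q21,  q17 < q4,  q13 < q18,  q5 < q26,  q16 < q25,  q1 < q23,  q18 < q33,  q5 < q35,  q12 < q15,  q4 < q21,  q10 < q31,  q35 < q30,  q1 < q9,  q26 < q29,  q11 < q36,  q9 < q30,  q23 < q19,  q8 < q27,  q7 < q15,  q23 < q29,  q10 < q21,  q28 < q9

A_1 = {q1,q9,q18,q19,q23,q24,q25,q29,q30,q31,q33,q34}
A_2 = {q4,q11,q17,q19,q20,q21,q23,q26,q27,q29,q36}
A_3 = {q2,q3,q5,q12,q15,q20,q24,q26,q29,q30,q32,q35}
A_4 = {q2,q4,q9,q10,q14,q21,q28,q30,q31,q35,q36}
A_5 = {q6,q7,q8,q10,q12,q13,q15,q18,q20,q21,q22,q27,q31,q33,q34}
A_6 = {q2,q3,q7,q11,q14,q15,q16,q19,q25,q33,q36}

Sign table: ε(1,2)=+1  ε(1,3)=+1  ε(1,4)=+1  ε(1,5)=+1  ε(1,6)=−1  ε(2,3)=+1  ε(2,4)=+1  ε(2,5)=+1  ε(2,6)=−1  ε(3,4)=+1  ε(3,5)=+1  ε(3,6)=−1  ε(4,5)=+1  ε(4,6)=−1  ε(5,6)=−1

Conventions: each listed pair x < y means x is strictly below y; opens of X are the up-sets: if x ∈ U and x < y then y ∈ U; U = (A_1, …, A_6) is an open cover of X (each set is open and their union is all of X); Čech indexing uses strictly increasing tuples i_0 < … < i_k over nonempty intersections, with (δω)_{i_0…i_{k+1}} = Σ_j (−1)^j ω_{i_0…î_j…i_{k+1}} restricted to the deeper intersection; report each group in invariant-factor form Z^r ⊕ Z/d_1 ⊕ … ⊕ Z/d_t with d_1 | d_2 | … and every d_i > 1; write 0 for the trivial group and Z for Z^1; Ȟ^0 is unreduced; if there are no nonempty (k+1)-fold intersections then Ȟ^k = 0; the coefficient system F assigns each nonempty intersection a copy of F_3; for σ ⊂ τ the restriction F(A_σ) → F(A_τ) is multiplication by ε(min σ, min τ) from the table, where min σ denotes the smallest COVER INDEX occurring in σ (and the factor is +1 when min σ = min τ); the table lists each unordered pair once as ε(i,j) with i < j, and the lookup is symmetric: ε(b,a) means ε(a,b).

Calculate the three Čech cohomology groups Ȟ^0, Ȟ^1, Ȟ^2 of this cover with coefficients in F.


Ȟ^0 = Z/3; Ȟ^1 = 0; Ȟ^2 = 0

nerve of the cover:
  A12={q19,q23,q29} A13={q24,q29,q30} A14={q9,q30,q31} A15={q18,q31,q33,q34} A16={q19,q25,q33} A23={q20,q26,q29} A24={q4,q21,q36} A25={q20,q21,q27} A26={q11,q19,q36} A34={q2,q30,q35} A35={q12,q15,q20} A36={q2,q3,q15} A45={q10,q21,q31} A46={q2,q14,q36} A56={q7,q15,q33}
  A123={q29} A126={q19} A134={q30} A145={q31} A156={q33} A235={q20} A245={q21} A246={q36} A346={q2} A356={q15}
C dims 6,15,10; δ0: rk_F3 5; δ1: rk_F3 10
Ȟ^0 = (6 − 5) − 0 = 1, so Ȟ^0 ≅ Z/3
Ȟ^1 = (15 − 10) − 5 = 0, so Ȟ^1 ≅ 0
Ȟ^2 = (10 − 0) − 10 = 0, so Ȟ^2 ≅ 0


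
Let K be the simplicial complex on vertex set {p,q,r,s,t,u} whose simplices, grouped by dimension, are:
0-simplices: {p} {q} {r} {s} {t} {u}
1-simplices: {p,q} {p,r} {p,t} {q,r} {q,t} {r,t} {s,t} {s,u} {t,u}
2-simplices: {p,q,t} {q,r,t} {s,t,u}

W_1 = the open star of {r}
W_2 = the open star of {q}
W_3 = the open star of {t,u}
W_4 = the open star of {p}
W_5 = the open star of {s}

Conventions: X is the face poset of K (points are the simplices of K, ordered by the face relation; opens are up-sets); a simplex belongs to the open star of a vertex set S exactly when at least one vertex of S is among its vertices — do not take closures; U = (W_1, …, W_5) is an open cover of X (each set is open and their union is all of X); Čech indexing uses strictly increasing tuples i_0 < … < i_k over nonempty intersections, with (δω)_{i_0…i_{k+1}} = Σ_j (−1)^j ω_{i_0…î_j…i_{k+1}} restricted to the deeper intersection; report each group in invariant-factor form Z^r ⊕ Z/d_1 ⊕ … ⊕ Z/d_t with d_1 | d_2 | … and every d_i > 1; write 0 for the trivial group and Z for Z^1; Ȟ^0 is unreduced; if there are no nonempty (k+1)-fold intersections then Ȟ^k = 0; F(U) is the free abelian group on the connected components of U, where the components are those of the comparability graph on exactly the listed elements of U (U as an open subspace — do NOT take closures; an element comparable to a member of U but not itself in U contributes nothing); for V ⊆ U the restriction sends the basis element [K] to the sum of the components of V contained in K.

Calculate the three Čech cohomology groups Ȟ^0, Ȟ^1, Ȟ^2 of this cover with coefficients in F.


Ȟ^0(U;F) ≅ Z, Ȟ^1(U;F) ≅ Z and Ȟ^2(U;F) ≅ 0

intersection data:
  W1={{r},{p,r},{q,r},{r,t},{q,r,t}} W2={{q},{p,q},{q,r},{q,t},{p,q,t},{q,r,t}} W3={{t},{u},{p,t},{q,t},{r,t},{s,t},{s,u},{t,u},{p,q,t},{q,r,t},{s,t,u}} W4={{p},{p,q},{p,r},{p,t},{p,q,t}} W5={{s},{s,t},{s,u},{s,t,u}}
  W12={{q,r},{q,r,t}} W13={{r,t},{q,r,t}} W14={{p,r}} W23={{q,t},{p,q,t},{q,r,t}} W24={{p,q},{p,q,t}} W34={{p,t},{p,q,t}} W35={{s,t},{s,u},{s,t,u}}
  W123={{q,r,t}} W234={{p,q,t}}
components per intersection:
  W1: {{r},{p,r},{q,r},{r,t},{q,r,t}}
  W2: {{q},{p,q},{q,r},{q,t},{p,q,t},{q,r,t}}
  W3: {{t},{u},{p,t},{q,t},{r,t},{s,t},{s,u},{t,u},{p,q,t},{q,r,t},{s,t,u}}
  W4: {{p},{p,q},{p,r},{p,t},{p,q,t}}
  W5: {{s},{s,t},{s,u},{s,t,u}}
  W12: {{q,r},{q,r,t}}
  W13: {{r,t},{q,r,t}}
  W14: {{p,r}}
  W23: {{q,t},{p,q,t},{q,r,t}}
  W24: {{p,q},{p,q,t}}
  W34: {{p,t},{p,q,t}}
  W35: {{s,t},{s,u},{s,t,u}}
  W123: {{q,r,t}}
  W234: {{p,q,t}}
C dims 5,7,2; δ0: rk 4, SNF 1^4; δ1: rk 2, SNF 1^2
Ȟ^0 = (5 − 4) − 0 = 1, so Ȟ^0 ≅ Z
Ȟ^1 = (7 − 2) − 4 = 1, so Ȟ^1 ≅ Z
Ȟ^2 = (2 − 0) − 2 = 0, so Ȟ^2 ≅ 0


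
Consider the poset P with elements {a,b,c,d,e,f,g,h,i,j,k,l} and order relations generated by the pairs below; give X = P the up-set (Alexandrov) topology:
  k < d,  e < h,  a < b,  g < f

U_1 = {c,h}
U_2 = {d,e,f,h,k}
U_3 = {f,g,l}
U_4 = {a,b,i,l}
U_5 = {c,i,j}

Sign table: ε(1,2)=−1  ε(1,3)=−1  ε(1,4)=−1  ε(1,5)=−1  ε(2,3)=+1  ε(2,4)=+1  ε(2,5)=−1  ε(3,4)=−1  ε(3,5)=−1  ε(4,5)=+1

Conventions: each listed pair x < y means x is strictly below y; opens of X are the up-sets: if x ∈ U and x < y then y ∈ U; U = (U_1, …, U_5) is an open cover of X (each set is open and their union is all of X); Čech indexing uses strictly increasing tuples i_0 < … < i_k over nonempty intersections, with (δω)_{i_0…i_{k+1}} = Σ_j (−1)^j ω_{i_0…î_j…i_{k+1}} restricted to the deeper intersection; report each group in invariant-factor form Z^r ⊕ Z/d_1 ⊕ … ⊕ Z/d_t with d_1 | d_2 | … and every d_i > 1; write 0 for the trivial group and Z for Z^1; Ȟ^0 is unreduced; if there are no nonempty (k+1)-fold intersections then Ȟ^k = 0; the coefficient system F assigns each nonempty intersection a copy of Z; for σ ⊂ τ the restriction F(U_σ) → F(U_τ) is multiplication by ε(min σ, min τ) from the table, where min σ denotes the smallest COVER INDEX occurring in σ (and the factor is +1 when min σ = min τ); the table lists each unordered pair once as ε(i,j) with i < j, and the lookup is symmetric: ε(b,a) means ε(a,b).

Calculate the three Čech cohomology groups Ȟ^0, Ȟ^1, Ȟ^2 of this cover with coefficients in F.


Ȟ^0 ≅ 0, Ȟ^1 ≅ Z/2, Ȟ^2 ≅ 0

nerve simplices:
  U12={h} U15={c} U23={f} U34={l} U45={i}
C dims 5,5; δ0: rk 5, SNF 1^4·2
degree 0: 5−5−0 = 0 → Ȟ^0 ≅ 0
degree 1: 5−0−5 = 0 plus torsion [2] → Ȟ^1 ≅ Z/2
degree 2: 0−0−0 = 0 → Ȟ^2 ≅ 0


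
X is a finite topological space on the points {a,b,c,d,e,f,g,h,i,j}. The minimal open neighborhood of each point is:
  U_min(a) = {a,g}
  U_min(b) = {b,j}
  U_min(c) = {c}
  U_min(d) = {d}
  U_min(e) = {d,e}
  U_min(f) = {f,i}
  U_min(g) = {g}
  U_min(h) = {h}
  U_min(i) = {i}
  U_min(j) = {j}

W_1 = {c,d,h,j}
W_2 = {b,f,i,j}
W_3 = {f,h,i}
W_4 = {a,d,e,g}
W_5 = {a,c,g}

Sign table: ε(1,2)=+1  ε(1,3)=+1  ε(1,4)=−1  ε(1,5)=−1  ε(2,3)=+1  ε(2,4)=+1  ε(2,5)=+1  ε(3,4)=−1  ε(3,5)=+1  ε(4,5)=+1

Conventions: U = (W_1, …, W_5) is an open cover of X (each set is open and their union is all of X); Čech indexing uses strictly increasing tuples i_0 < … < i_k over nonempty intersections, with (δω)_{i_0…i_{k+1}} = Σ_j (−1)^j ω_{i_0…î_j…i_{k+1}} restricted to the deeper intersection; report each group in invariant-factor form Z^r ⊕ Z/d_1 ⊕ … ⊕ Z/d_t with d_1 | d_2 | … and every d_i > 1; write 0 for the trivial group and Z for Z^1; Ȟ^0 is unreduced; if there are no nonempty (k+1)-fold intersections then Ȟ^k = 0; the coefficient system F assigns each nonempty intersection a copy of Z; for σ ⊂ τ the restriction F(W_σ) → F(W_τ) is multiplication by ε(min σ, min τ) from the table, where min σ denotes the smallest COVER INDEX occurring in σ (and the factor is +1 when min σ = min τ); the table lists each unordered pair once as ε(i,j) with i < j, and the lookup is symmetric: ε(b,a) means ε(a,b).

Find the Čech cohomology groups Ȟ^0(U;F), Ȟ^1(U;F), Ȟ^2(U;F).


nonempty overlaps:
  W12={j} W13={h} W14={d} W15={c} W23={f,i} W45={a,g}
C dims 5,6; δ0: rk 4, SNF 1^4
degree 0: 5−4−0 = 1 → Ȟ^0 ≅ Z
degree 1: 6−0−4 = 2 → Ȟ^1 ≅ Z^2
degree 2: 0−0−0 = 0 → Ȟ^2 ≅ 0

Ȟ^0(U;F) ≅ Z; Ȟ^1(U;F) ≅ Z^2; Ȟ^2(U;F) ≅ 0


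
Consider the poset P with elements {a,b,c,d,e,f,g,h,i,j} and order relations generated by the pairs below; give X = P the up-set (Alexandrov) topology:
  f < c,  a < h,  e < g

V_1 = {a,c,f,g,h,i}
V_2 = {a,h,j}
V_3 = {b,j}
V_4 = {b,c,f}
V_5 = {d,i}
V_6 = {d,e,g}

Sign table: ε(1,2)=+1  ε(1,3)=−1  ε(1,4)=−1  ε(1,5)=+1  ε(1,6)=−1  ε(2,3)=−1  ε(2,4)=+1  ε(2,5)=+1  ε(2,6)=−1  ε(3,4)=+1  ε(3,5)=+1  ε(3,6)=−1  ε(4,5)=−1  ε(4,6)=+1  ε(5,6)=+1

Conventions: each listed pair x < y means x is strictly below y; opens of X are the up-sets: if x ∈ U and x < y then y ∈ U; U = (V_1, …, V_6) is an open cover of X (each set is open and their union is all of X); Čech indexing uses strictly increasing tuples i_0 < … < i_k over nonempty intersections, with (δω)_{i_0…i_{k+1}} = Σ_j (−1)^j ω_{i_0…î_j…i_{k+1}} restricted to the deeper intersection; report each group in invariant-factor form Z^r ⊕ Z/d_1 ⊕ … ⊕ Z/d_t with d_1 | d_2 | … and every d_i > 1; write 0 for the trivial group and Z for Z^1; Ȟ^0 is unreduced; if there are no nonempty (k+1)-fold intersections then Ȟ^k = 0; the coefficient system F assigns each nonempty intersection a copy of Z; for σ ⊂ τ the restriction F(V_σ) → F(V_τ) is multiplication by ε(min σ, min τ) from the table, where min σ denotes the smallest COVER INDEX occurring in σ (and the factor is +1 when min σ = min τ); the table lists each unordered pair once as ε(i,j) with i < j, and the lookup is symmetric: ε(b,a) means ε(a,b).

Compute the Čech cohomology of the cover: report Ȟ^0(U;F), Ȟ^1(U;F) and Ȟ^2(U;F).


Ȟ^0 = 0; Ȟ^1 = Z ⊕ Z/2; Ȟ^2 = 0

intersection data:
  V12={a,h} V14={c,f} V15={i} V16={g} V23={j} V34={b} V56={d}
C dims 6,7; δ0: rk 6, SNF 1^5·2
Ȟ^0 = (6 − 6) − 0 = 0, so Ȟ^0 ≅ 0
Ȟ^1 = (7 − 0) − 6 = 1 plus torsion [2], so Ȟ^1 ≅ Z ⊕ Z/2
Ȟ^2 = (0 − 0) − 0 = 0, so Ȟ^2 ≅ 0


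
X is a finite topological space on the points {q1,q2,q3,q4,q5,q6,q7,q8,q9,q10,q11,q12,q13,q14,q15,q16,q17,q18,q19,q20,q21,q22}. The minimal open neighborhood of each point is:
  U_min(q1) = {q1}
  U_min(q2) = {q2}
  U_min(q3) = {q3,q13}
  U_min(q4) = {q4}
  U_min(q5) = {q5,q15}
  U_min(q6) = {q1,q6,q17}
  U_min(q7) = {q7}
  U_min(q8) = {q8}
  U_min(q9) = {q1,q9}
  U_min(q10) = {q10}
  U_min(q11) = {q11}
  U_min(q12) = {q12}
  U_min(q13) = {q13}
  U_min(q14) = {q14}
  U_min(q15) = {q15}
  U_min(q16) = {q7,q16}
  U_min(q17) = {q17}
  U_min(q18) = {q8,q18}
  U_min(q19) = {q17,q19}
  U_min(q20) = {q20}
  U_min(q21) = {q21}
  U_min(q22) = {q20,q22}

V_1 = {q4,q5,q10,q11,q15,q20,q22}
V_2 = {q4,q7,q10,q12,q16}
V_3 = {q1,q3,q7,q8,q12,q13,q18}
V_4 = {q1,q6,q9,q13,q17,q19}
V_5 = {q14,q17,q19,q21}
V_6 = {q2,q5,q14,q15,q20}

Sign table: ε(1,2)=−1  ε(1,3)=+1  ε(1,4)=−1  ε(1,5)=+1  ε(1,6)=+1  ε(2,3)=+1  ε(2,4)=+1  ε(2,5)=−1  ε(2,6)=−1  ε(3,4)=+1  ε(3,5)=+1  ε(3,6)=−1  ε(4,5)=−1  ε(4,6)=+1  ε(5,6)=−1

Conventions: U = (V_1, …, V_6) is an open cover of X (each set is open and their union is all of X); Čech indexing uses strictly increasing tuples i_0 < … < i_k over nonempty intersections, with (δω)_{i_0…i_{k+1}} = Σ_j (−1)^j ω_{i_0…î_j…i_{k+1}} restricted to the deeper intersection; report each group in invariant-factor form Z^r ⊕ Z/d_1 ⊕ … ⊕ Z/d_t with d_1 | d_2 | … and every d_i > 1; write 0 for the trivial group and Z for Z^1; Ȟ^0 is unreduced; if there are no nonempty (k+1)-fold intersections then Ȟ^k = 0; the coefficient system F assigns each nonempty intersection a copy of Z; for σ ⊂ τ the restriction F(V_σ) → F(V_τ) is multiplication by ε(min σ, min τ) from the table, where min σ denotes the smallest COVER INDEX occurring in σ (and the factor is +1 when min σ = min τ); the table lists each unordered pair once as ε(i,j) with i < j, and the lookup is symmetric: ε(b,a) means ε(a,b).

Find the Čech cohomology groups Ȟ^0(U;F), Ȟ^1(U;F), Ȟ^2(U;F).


Ȟ^0 ≅ 0, Ȟ^1 ≅ Z/2 and Ȟ^2 ≅ 0

nerve simplices:
  V12={q4,q10} V16={q5,q15,q20} V23={q7,q12} V34={q1,q13} V45={q17,q19} V56={q14}
C dims 6,6; δ0: rk 6, SNF 1^5·2
degree 0: 6−6−0 = 0 → Ȟ^0 ≅ 0
degree 1: 6−0−6 = 0 plus torsion [2] → Ȟ^1 ≅ Z/2
degree 2: 0−0−0 = 0 → Ȟ^2 ≅ 0


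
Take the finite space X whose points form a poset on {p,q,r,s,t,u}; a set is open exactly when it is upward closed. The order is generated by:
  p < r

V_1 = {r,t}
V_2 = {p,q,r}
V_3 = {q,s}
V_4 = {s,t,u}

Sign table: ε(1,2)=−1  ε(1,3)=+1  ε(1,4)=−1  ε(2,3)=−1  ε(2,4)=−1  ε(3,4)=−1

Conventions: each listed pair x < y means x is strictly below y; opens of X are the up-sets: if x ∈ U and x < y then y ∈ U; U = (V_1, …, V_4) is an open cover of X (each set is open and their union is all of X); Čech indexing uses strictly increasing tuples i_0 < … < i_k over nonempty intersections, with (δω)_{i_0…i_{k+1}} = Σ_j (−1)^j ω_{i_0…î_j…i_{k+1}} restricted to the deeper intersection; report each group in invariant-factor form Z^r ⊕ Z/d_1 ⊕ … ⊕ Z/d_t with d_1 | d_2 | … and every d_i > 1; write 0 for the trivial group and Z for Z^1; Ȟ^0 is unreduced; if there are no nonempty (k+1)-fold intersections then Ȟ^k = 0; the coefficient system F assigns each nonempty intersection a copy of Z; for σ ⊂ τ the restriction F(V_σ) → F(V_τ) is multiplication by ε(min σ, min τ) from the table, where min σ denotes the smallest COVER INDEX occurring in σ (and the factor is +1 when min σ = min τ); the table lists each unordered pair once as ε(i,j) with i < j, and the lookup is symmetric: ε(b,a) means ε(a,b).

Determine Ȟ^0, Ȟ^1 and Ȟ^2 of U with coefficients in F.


nonempty overlaps:
  V12={r} V14={t} V23={q} V34={s}
C dims 4,4; δ0: rk 3, SNF 1^3
degree 0: 4−3−0 = 1 → Ȟ^0 ≅ Z
degree 1: 4−0−3 = 1 → Ȟ^1 ≅ Z
degree 2: 0−0−0 = 0 → Ȟ^2 ≅ 0

Ȟ^0(U;F) ≅ Z, Ȟ^1(U;F) ≅ Z and Ȟ^2(U;F) ≅ 0


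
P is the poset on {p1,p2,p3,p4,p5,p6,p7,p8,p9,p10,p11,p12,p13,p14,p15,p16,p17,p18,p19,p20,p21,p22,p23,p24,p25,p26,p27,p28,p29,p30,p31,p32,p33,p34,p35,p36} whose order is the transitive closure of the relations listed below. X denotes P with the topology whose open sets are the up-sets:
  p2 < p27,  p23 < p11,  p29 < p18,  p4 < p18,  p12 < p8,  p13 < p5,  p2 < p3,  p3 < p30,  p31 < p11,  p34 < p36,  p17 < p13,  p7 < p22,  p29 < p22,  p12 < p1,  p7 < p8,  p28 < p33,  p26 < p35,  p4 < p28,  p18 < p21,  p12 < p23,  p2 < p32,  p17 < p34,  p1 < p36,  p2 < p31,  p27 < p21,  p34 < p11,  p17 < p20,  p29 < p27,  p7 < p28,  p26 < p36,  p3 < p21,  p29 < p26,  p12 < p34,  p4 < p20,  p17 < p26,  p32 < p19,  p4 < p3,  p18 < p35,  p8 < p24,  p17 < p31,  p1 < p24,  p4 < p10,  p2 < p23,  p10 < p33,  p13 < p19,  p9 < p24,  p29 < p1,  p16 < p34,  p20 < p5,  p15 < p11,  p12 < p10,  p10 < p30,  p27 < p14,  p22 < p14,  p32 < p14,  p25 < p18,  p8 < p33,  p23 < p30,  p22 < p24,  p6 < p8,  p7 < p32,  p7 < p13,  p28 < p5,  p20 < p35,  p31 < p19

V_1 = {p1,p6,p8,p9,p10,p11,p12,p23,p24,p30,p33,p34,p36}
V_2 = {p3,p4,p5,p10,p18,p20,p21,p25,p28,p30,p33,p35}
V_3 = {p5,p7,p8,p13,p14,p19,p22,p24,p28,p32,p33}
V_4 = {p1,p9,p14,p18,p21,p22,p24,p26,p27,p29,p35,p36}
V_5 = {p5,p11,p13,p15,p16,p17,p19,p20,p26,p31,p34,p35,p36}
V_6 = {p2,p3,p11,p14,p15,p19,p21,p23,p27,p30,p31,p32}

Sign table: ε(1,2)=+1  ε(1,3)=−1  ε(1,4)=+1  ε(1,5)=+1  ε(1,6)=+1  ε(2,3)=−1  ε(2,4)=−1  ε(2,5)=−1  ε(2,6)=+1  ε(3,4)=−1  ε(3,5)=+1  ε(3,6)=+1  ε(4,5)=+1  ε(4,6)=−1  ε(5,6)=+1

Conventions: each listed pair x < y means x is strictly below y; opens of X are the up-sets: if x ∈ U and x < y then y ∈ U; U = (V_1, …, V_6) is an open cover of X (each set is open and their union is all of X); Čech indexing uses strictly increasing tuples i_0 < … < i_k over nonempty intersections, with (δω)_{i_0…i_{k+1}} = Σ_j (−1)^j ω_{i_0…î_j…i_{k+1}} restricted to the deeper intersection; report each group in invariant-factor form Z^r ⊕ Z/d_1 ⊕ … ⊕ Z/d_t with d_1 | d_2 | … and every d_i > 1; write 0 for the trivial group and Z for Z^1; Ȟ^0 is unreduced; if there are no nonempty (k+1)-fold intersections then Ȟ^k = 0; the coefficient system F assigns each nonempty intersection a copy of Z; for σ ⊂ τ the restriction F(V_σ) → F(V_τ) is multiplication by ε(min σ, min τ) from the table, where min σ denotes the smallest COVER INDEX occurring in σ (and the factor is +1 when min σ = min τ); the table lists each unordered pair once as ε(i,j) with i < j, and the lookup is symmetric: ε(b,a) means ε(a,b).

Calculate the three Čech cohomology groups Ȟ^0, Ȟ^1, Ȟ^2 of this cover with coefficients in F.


nerve simplices:
  V12={p10,p30,p33} V13={p8,p24,p33} V14={p1,p9,p24,p36} V15={p11,p34,p36} V16={p11,p23,p30} V23={p5,p28,p33} V24={p18,p21,p35} V25={p5,p20,p35} V26={p3,p21,p30} V34={p14,p22,p24} V35={p5,p13,p19} V36={p14,p19,p32} V45={p26,p35,p36} V46={p14,p21,p27} V56={p11,p15,p19,p31}
  V123={p33} V126={p30} V134={p24} V145={p36} V156={p11} V235={p5} V245={p35} V246={p21} V346={p14} V356={p19}
C dims 6,15,10; δ0: rk 6, SNF 1^5·2; δ1: rk 9, SNF 1^9
degree 0: 6−6−0 = 0 → Ȟ^0 ≅ 0
degree 1: 15−9−6 = 0 plus torsion [2] → Ȟ^1 ≅ Z/2
degree 2: 10−0−9 = 1 → Ȟ^2 ≅ Z

Ȟ^0 = 0, Ȟ^1 = Z/2 and Ȟ^2 = Z


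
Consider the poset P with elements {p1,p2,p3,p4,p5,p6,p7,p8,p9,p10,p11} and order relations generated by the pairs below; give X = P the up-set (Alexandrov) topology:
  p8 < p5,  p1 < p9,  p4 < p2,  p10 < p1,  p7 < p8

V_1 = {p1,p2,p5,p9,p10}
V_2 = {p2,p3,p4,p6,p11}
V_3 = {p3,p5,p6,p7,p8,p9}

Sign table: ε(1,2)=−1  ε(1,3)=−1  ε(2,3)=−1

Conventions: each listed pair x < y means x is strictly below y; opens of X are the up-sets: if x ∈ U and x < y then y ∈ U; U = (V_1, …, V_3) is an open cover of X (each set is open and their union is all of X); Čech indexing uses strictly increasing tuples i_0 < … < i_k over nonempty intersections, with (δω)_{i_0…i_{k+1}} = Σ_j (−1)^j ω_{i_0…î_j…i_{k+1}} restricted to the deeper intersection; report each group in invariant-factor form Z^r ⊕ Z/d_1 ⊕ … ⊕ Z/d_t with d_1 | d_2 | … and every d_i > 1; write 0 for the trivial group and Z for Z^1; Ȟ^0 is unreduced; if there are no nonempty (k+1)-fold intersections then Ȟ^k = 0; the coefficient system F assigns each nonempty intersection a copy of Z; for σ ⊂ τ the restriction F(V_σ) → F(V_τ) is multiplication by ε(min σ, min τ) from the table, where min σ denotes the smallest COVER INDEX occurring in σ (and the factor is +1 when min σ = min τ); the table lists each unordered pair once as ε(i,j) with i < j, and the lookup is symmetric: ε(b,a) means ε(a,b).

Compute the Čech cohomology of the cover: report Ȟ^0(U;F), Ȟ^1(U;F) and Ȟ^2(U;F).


Ȟ^0(U;F) ≅ 0, Ȟ^1(U;F) ≅ Z/2 and Ȟ^2(U;F) ≅ 0

nonempty intersections:
  V12={p2} V13={p5,p9} V23={p3,p6}
C dims 3,3; δ0: rk 3, SNF 1^2·2
Ȟ^0: (3−3)−0=0 ⇒ 0
Ȟ^1: (3−0)−3=0 plus torsion [2] ⇒ Z/2
Ȟ^2: (0−0)−0=0 ⇒ 0


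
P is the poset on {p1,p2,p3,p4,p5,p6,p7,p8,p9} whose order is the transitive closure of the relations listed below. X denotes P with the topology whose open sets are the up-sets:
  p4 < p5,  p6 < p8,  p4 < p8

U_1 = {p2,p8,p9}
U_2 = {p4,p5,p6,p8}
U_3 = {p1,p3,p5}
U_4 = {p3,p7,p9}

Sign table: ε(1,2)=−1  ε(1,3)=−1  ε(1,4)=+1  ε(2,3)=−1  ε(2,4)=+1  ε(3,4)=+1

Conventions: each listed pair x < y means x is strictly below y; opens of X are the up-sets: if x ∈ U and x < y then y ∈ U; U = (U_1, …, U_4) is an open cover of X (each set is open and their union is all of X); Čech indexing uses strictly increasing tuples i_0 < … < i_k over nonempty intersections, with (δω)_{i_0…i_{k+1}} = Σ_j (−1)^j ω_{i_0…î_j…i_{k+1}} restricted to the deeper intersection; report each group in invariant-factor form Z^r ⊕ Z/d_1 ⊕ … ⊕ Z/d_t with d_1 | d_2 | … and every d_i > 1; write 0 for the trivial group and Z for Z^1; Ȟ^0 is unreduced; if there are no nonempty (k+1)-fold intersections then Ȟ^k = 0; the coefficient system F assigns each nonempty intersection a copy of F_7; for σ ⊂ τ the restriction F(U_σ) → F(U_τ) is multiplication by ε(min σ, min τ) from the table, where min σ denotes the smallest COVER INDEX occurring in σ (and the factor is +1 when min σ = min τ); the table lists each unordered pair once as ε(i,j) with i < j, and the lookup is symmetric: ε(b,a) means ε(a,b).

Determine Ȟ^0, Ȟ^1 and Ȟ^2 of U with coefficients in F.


Ȟ^0 = Z/7, Ȟ^1 = Z/7, Ȟ^2 = 0

nonempty overlaps:
  U12={p8} U14={p9} U23={p5} U34={p3}
C dims 4,4; δ0: rk_F7 3
degree 0: 4−3−0 = 1 → Ȟ^0 ≅ Z/7
degree 1: 4−0−3 = 1 → Ȟ^1 ≅ Z/7
degree 2: 0−0−0 = 0 → Ȟ^2 ≅ 0


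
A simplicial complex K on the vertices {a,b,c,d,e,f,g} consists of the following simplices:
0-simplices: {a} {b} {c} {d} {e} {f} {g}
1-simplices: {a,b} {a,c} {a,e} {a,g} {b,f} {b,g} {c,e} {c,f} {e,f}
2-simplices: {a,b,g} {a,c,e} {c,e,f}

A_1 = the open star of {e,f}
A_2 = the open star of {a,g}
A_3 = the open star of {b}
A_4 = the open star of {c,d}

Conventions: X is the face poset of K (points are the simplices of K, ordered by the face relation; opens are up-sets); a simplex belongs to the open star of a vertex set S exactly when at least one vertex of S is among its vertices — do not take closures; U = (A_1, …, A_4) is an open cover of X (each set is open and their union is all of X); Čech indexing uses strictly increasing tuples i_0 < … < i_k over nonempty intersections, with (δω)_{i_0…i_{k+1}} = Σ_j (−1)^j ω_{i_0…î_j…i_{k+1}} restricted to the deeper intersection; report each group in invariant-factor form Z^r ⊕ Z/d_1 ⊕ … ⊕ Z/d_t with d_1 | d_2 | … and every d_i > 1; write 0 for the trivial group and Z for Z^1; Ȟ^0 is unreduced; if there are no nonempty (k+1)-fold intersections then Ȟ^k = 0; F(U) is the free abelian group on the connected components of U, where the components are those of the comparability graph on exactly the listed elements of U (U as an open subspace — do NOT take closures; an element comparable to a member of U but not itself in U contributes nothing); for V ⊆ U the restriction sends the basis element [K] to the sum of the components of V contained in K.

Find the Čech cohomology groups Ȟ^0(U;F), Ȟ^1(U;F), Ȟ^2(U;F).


nerve of the cover:
  A1={{e},{f},{a,e},{b,f},{c,e},{c,f},{e,f},{a,c,e},{c,e,f}} A2={{a},{g},{a,b},{a,c},{a,e},{a,g},{b,g},{a,b,g},{a,c,e}} A3={{b},{a,b},{b,f},{b,g},{a,b,g}} A4={{c},{d},{a,c},{c,e},{c,f},{a,c,e},{c,e,f}}
  A12={{a,e},{a,c,e}} A13={{b,f}} A14={{c,e},{c,f},{a,c,e},{c,e,f}} A23={{a,b},{b,g},{a,b,g}} A24={{a,c},{a,c,e}}
  A124={{a,c,e}}
components per intersection:
  A1: {{e},{f},{a,e},{b,f},{c,e},{c,f},{e,f},{a,c,e},{c,e,f}}
  A2: {{a},{g},{a,b},{a,c},{a,e},{a,g},{b,g},{a,b,g},{a,c,e}}
  A3: {{b},{a,b},{b,f},{b,g},{a,b,g}}
  A4: {{c},{a,c},{c,e},{c,f},{a,c,e},{c,e,f}} {{d}}
  A12: {{a,e},{a,c,e}}
  A13: {{b,f}}
  A14: {{c,e},{c,f},{a,c,e},{c,e,f}}
  A23: {{a,b},{b,g},{a,b,g}}
  A24: {{a,c},{a,c,e}}
  A124: {{a,c,e}}
C dims 5,5,1; δ0: rk 3, SNF 1^3; δ1: rk 1, SNF 1^1
Ȟ^0 = (5 − 3) − 0 = 2, so Ȟ^0 ≅ Z^2
Ȟ^1 = (5 − 1) − 3 = 1, so Ȟ^1 ≅ Z
Ȟ^2 = (1 − 0) − 1 = 0, so Ȟ^2 ≅ 0

Ȟ^0(U;F) ≅ Z^2, Ȟ^1(U;F) ≅ Z, Ȟ^2(U;F) ≅ 0


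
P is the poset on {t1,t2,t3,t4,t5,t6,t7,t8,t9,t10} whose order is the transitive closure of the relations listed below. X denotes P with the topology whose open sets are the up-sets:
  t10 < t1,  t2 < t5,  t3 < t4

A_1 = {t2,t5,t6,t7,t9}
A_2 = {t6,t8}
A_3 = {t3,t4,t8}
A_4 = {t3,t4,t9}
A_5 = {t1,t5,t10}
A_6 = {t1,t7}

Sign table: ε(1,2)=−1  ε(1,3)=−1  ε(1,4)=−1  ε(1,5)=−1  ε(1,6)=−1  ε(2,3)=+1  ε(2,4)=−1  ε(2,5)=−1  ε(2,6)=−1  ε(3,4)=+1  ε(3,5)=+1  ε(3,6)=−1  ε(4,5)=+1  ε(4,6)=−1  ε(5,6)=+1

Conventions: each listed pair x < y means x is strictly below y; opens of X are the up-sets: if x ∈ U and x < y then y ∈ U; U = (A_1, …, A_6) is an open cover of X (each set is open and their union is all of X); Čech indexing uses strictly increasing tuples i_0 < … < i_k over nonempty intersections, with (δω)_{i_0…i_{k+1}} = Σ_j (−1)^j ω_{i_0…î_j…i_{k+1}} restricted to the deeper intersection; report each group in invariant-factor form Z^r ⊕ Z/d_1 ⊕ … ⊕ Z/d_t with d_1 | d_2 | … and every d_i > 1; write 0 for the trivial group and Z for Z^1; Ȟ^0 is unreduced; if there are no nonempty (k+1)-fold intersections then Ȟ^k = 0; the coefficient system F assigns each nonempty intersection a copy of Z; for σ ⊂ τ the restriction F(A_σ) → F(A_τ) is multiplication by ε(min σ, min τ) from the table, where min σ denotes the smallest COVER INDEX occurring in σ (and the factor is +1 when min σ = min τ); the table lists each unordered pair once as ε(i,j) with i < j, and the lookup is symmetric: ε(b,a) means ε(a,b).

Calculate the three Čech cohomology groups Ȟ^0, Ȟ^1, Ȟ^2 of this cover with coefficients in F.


Ȟ^0 ≅ Z; Ȟ^1 ≅ Z^2; Ȟ^2 ≅ 0

cover nerve:
  A12={t6} A14={t9} A15={t5} A16={t7} A23={t8} A34={t3,t4} A56={t1}
C dims 6,7; δ0: rk 5, SNF 1^5
Ȟ^0: (6−5)−0=1 ⇒ Z
Ȟ^1: (7−0)−5=2 ⇒ Z^2
Ȟ^2: (0−0)−0=0 ⇒ 0


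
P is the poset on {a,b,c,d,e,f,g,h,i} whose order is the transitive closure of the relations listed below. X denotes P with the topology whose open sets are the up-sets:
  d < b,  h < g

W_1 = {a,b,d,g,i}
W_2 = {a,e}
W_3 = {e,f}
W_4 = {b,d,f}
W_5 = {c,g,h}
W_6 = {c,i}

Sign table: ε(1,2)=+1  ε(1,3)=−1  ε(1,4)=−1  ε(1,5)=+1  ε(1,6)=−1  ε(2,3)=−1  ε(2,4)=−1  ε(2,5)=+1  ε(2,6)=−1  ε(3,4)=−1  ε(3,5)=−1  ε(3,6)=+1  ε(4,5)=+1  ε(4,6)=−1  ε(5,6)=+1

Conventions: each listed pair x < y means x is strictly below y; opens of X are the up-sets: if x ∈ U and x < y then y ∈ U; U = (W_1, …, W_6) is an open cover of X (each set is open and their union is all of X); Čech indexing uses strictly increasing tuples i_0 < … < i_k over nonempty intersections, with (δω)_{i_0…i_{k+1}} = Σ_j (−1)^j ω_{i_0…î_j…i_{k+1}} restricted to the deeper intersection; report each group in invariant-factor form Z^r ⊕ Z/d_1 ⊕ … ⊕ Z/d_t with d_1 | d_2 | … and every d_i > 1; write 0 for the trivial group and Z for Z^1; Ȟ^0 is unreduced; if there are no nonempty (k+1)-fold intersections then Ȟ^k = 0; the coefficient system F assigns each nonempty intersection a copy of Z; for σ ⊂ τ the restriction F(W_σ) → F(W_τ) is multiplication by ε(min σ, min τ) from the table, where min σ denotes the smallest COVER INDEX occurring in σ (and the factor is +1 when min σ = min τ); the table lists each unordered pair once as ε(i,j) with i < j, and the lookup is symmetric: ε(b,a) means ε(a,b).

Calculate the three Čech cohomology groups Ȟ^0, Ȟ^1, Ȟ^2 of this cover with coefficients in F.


Ȟ^0(U;F) ≅ 0, Ȟ^1(U;F) ≅ Z ⊕ Z/2, Ȟ^2(U;F) ≅ 0

cover nerve:
  W12={a} W14={b,d} W15={g} W16={i} W23={e} W34={f} W56={c}
C dims 6,7; δ0: rk 6, SNF 1^5·2
Ȟ^0: (6−6)−0=0 ⇒ 0
Ȟ^1: (7−0)−6=1 plus torsion [2] ⇒ Z ⊕ Z/2
Ȟ^2: (0−0)−0=0 ⇒ 0


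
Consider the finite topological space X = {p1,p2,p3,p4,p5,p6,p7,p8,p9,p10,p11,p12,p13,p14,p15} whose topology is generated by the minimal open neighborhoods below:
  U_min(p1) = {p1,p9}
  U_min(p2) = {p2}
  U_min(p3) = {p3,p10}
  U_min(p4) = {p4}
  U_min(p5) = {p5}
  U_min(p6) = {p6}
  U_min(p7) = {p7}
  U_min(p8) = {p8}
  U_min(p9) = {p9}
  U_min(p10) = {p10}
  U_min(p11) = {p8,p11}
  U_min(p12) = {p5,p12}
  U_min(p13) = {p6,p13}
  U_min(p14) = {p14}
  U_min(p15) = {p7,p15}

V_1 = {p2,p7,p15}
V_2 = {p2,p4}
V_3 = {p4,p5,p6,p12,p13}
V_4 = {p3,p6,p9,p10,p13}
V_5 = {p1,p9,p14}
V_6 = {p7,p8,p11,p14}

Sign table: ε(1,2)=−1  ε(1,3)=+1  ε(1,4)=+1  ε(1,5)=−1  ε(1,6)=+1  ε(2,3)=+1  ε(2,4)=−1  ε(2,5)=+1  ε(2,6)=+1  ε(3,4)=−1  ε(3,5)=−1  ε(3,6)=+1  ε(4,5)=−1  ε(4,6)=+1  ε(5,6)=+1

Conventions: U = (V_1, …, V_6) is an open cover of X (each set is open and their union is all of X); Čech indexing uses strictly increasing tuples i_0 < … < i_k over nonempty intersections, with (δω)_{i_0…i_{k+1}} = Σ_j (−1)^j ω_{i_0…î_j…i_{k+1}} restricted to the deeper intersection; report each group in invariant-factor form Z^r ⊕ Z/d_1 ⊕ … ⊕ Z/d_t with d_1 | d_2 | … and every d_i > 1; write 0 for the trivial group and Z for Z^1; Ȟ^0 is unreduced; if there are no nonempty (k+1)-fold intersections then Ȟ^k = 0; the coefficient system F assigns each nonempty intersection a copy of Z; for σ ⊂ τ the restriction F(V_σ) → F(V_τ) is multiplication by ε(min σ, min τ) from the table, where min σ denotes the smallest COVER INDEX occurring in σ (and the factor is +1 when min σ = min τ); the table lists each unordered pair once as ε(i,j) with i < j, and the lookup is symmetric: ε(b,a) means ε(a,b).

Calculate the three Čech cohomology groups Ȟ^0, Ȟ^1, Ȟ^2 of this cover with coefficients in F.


nonempty overlaps:
  V12={p2} V16={p7} V23={p4} V34={p6,p13} V45={p9} V56={p14}
C dims 6,6; δ0: rk 6, SNF 1^5·2
degree 0: 6−6−0 = 0 → Ȟ^0 ≅ 0
degree 1: 6−0−6 = 0 plus torsion [2] → Ȟ^1 ≅ Z/2
degree 2: 0−0−0 = 0 → Ȟ^2 ≅ 0

Ȟ^0 = 0,  Ȟ^1 = Z/2,  Ȟ^2 = 0


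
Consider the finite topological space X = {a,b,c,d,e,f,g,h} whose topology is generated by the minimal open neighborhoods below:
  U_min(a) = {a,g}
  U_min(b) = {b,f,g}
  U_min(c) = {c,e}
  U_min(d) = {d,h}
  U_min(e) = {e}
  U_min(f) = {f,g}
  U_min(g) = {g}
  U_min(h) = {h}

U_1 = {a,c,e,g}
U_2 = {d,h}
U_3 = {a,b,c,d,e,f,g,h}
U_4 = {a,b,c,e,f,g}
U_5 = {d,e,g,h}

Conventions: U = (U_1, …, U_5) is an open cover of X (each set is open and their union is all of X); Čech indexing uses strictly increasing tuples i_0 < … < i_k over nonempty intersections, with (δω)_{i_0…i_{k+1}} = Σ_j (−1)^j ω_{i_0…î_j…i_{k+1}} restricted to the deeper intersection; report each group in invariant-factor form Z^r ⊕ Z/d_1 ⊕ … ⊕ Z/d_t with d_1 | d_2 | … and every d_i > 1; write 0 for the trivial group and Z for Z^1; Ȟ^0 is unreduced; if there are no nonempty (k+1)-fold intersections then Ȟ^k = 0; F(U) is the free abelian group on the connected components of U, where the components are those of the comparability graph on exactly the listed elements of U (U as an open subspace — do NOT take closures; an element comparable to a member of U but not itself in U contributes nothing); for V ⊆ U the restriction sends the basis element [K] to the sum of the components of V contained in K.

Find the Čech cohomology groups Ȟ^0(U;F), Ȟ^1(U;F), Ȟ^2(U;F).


Ȟ^0 ≅ Z^3, Ȟ^1 ≅ 0 and Ȟ^2 ≅ 0

nonempty intersections:
  U13={a,c,e,g} U14={a,c,e,g} U15={e,g} U23={d,h} U25={d,h} U34={a,b,c,e,f,g} U35={d,e,g,h} U45={e,g}
  U134={a,c,e,g} U135={e,g} U145={e,g} U235={d,h} U345={e,g}
  U1345={e,g}
components per intersection:
  U1: {a,g} {c,e}
  U2: {d,h}
  U3: {a,b,f,g} {c,e} {d,h}
  U4: {a,b,f,g} {c,e}
  U5: {d,h} {e} {g}
  U13: {a,g} {c,e}
  U14: {a,g} {c,e}
  U15: {e} {g}
  U23: {d,h}
  U25: {d,h}
  U34: {a,b,f,g} {c,e}
  U35: {d,h} {e} {g}
  U45: {e} {g}
  U134: {a,g} {c,e}
  U135: {e} {g}
  U145: {e} {g}
  U235: {d,h}
  U345: {e} {g}
  U1345: {e} {g}
C dims 11,15,9,2; δ0: rk 8, SNF 1^8; δ1: rk 7, SNF 1^7; δ2: rk 2, SNF 1^2
Ȟ^0: (11−8)−0=3 ⇒ Z^3
Ȟ^1: (15−7)−8=0 ⇒ 0
Ȟ^2: (9−2)−7=0 ⇒ 0


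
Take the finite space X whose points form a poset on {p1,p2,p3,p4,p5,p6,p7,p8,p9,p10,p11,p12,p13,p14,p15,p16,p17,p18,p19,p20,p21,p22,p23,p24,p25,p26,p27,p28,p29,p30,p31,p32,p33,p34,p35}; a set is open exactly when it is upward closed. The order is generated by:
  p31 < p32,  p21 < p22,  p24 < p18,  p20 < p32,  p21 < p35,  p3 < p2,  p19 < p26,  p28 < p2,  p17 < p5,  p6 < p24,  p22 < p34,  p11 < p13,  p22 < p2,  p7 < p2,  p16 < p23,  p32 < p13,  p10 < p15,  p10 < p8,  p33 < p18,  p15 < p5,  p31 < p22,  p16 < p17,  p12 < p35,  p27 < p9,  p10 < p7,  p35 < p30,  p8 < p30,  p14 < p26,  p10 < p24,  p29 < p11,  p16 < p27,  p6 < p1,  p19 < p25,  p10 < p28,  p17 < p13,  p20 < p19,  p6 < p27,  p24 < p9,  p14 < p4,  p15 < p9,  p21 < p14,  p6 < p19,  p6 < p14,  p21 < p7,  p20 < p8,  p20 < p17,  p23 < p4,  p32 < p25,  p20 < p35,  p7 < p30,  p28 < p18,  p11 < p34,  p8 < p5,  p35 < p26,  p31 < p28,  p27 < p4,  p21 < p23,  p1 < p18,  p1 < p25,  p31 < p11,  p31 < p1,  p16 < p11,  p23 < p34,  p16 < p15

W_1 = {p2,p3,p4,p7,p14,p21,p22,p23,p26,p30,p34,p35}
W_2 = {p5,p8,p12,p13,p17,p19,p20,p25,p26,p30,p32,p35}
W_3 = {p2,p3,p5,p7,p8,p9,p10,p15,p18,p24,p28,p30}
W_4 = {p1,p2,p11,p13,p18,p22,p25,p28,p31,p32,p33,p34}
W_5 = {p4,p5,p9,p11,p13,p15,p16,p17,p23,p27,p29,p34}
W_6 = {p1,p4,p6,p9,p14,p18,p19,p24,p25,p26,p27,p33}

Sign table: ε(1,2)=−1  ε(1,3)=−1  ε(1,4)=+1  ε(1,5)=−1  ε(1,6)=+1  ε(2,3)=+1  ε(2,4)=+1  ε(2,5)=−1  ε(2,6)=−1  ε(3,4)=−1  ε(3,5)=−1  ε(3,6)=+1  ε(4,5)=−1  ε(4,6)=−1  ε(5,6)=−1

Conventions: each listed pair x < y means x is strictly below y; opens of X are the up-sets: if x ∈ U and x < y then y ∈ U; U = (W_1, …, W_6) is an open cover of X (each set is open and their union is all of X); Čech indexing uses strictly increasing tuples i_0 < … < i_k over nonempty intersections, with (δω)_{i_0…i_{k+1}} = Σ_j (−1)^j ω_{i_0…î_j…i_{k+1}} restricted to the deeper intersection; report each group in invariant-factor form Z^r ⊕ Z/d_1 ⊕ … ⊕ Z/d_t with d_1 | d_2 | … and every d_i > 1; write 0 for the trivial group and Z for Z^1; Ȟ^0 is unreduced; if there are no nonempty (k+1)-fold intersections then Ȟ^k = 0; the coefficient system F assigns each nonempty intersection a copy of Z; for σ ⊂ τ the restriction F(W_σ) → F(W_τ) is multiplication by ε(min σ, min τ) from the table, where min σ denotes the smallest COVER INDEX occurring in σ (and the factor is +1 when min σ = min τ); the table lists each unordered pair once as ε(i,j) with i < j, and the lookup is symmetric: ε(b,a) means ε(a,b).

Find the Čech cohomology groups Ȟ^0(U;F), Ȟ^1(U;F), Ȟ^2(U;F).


Ȟ^0 = 0, Ȟ^1 = Z/2 and Ȟ^2 = Z

intersection data:
  W12={p26,p30,p35} W13={p2,p3,p7,p30} W14={p2,p22,p34} W15={p4,p23,p34} W16={p4,p14,p26} W23={p5,p8,p30} W24={p13,p25,p32} W25={p5,p13,p17} W26={p19,p25,p26} W34={p2,p18,p28} W35={p5,p9,p15} W36={p9,p18,p24} W45={p11,p13,p34} W46={p1,p18,p25,p33} W56={p4,p9,p27}
  W123={p30} W126={p26} W134={p2} W145={p34} W156={p4} W235={p5} W245={p13} W246={p25} W346={p18} W356={p9}
C dims 6,15,10; δ0: rk 6, SNF 1^5·2; δ1: rk 9, SNF 1^9
Ȟ^0 = (6 − 6) − 0 = 0, so Ȟ^0 ≅ 0
Ȟ^1 = (15 − 9) − 6 = 0 plus torsion [2], so Ȟ^1 ≅ Z/2
Ȟ^2 = (10 − 0) − 9 = 1, so Ȟ^2 ≅ Z
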